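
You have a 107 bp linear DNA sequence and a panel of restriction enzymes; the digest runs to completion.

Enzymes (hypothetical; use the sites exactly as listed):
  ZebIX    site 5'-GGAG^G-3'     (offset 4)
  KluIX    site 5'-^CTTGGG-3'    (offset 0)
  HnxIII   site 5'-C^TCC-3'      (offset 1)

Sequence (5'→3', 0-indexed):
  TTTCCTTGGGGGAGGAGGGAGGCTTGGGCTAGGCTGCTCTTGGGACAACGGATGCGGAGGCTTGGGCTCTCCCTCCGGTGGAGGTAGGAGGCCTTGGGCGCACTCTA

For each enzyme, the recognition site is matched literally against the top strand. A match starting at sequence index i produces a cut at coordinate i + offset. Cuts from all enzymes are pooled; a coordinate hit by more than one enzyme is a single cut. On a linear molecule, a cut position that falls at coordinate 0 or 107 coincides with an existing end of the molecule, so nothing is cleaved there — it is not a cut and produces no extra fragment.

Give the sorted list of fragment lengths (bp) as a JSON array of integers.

Scan for sites:
  ZebIX (GGAGG, off=4): starts [10, 13, 17, 55, 79, 86] → cuts [14, 17, 21, 59, 83, 90]
  KluIX (CTTGGG, off=0): starts [4, 22, 38, 60, 92] → cuts [4, 22, 38, 60, 92]
  HnxIII (CTCC, off=1): starts [68, 72] → cuts [69, 73]

All cut coordinates (distinct, sorted): [4, 14, 17, 21, 22, 38, 59, 60, 69, 73, 83, 90, 92]

Fragment lengths:
  [0,4): 4 bp
  [4,14): 10 bp
  [14,17): 3 bp
  [17,21): 4 bp
  [21,22): 1 bp
  [22,38): 16 bp
  [38,59): 21 bp
  [59,60): 1 bp
  [60,69): 9 bp
  [69,73): 4 bp
  [73,83): 10 bp
  [83,90): 7 bp
  [90,92): 2 bp
  [92,107): 15 bp

[1,1,2,3,4,4,4,7,9,10,10,15,16,21]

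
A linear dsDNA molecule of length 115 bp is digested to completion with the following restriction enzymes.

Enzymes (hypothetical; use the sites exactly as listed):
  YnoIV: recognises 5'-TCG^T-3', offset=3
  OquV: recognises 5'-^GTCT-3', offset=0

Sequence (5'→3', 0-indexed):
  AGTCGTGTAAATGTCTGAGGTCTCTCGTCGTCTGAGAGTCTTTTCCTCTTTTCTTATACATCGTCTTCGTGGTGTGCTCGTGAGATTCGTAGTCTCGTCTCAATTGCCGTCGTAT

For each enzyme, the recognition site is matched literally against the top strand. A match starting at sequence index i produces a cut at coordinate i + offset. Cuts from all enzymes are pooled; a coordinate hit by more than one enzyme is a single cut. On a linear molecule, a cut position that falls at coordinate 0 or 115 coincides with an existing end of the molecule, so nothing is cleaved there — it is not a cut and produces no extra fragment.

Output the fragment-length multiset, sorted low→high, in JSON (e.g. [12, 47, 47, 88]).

[1,1,1,2,2,3,5,5,6,7,7,7,8,9,11,15,25]

Site scan:
  YnoIV (TCGT, off=3): starts [2, 24, 27, 60, 66, 77, 86, 94, 109] → cuts [5, 27, 30, 63, 69, 80, 89, 97, 112]
  OquV (GTCT, off=0): starts [12, 19, 29, 37, 62, 91, 96] → cuts [12, 19, 29, 37, 62, 91, 96]

Pooled cuts: [5, 12, 19, 27, 29, 30, 37, 62, 63, 69, 80, 89, 91, 96, 97, 112]

Fragment lengths:
  [0,5): 5 bp
  [5,12): 7 bp
  [12,19): 7 bp
  [19,27): 8 bp
  [27,29): 2 bp
  [29,30): 1 bp
  [30,37): 7 bp
  [37,62): 25 bp
  [62,63): 1 bp
  [63,69): 6 bp
  [69,80): 11 bp
  [80,89): 9 bp
  [89,91): 2 bp
  [91,96): 5 bp
  [96,97): 1 bp
  [97,112): 15 bp
  [112,115): 3 bp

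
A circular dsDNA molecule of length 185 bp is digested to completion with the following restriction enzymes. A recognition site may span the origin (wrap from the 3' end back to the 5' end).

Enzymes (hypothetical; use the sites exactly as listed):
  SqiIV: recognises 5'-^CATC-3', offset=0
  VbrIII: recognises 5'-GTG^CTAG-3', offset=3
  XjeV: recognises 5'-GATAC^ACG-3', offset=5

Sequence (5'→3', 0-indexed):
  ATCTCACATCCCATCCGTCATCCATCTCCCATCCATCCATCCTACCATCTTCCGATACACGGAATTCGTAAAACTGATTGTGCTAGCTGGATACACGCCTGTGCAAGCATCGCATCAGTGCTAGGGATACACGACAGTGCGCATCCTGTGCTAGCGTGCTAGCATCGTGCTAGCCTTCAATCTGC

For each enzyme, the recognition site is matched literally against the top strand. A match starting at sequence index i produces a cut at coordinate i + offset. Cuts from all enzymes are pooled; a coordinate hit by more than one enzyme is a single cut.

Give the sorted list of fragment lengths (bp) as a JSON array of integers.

[4,4,4,4,5,5,7,7,7,7,8,8,8,9,10,11,12,13,13,15,24]

Per-enzyme occurrences:
  SqiIV (CATC, off=0): starts [6, 11, 18, 22, 29, 33, 37, 45, 107, 112, 141, 162, 184] → cuts [6, 11, 18, 22, 29, 33, 37, 45, 107, 112, 141, 162, 184]
  VbrIII (GTGCTAG, off=3): starts [79, 117, 147, 155, 166] → cuts [82, 120, 150, 158, 169]
  XjeV (GATACACG, off=5): starts [53, 89, 125] → cuts [58, 94, 130]

All cut coordinates (distinct, sorted): [6, 11, 18, 22, 29, 33, 37, 45, 58, 82, 94, 107, 112, 120, 130, 141, 150, 158, 162, 169, 184]

Fragment lengths:
  6→11: 5 bp
  11→18: 7 bp
  18→22: 4 bp
  22→29: 7 bp
  29→33: 4 bp
  33→37: 4 bp
  37→45: 8 bp
  45→58: 13 bp
  58→82: 24 bp
  82→94: 12 bp
  94→107: 13 bp
  107→112: 5 bp
  112→120: 8 bp
  120→130: 10 bp
  130→141: 11 bp
  141→150: 9 bp
  150→158: 8 bp
  158→162: 4 bp
  162→169: 7 bp
  169→184: 15 bp
  184→6 (wrap): 185-184+6 = 7 bp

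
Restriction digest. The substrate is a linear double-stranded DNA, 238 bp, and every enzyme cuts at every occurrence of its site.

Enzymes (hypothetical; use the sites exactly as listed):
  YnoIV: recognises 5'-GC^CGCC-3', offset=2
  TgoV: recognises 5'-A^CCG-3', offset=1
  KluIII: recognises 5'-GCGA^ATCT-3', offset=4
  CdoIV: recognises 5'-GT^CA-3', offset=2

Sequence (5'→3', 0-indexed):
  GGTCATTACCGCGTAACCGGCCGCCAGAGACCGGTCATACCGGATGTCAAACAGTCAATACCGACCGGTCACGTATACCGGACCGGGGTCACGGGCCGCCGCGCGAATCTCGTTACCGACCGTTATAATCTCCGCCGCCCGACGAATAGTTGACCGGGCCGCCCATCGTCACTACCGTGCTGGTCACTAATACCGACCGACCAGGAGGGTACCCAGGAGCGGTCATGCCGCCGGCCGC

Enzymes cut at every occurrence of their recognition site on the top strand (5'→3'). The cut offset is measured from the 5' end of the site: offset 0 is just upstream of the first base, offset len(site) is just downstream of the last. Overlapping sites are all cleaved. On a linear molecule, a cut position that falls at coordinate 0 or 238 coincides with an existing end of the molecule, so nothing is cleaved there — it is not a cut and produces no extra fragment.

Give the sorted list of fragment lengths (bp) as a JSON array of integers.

[3,4,4,4,4,5,5,5,5,5,5,5,5,6,7,7,8,8,8,8,8,9,9,10,10,10,10,16,18,27]

Site scan:
  YnoIV (GCCGCC, off=2): starts [19, 94, 133, 157, 226] → cuts [21, 96, 135, 159, 228]
  TgoV (ACCG, off=1): starts [7, 15, 29, 38, 59, 63, 76, 81, 114, 118, 152, 173, 191, 195] → cuts [8, 16, 30, 39, 60, 64, 77, 82, 115, 119, 153, 174, 192, 196]
  KluIII (GCGAATCT, off=4): starts [102] → cuts [106]
  CdoIV (GTCA, off=2): starts [1, 33, 45, 53, 67, 87, 167, 182, 221] → cuts [3, 35, 47, 55, 69, 89, 169, 184, 223]

All cut coordinates (distinct, sorted): [3, 8, 16, 21, 30, 35, 39, 47, 55, 60, 64, 69, 77, 82, 89, 96, 106, 115, 119, 135, 153, 159, 169, 174, 184, 192, 196, 223, 228]

Fragments:
  [0,3): 3 bp
  [3,8): 5 bp
  [8,16): 8 bp
  [16,21): 5 bp
  [21,30): 9 bp
  [30,35): 5 bp
  [35,39): 4 bp
  [39,47): 8 bp
  [47,55): 8 bp
  [55,60): 5 bp
  [60,64): 4 bp
  [64,69): 5 bp
  [69,77): 8 bp
  [77,82): 5 bp
  [82,89): 7 bp
  [89,96): 7 bp
  [96,106): 10 bp
  [106,115): 9 bp
  [115,119): 4 bp
  [119,135): 16 bp
  [135,153): 18 bp
  [153,159): 6 bp
  [159,169): 10 bp
  [169,174): 5 bp
  [174,184): 10 bp
  [184,192): 8 bp
  [192,196): 4 bp
  [196,223): 27 bp
  [223,228): 5 bp
  [228,238): 10 bp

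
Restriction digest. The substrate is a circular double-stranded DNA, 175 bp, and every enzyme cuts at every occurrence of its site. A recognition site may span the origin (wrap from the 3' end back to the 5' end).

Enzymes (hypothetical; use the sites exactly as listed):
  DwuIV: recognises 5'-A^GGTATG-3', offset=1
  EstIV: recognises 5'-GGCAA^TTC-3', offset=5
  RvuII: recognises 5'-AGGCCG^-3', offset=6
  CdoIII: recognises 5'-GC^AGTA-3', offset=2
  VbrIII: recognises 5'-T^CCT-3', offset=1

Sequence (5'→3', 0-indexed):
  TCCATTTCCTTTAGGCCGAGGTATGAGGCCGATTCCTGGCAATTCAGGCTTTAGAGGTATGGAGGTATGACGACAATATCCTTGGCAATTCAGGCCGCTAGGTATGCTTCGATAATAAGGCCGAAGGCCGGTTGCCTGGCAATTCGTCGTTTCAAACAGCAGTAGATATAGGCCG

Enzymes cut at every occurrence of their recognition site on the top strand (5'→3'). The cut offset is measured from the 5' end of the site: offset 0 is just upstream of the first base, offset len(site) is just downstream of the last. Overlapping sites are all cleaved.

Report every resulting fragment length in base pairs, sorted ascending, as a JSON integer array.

Scan for sites:
  DwuIV AGGTATG/1: at [18, 54, 62, 99] ⇒ [19, 55, 63, 100]
  EstIV GGCAATTC/5: at [37, 83, 137] ⇒ [42, 88, 142]
  RvuII AGGCCG/6: at [12, 25, 91, 117, 124, 169] ⇒ [0, 18, 31, 97, 123, 130]
  CdoIII GCAGTA/2: at [158] ⇒ [160]
  VbrIII TCCT/1: at [6, 33, 78] ⇒ [7, 34, 79]

All cut coordinates (distinct, sorted): [0, 7, 18, 19, 31, 34, 42, 55, 63, 79, 88, 97, 100, 123, 130, 142, 160]

Fragments:
  0→7: 7 bp
  7→18: 11 bp
  18→19: 1 bp
  19→31: 12 bp
  31→34: 3 bp
  34→42: 8 bp
  42→55: 13 bp
  55→63: 8 bp
  63→79: 16 bp
  79→88: 9 bp
  88→97: 9 bp
  97→100: 3 bp
  100→123: 23 bp
  123→130: 7 bp
  130→142: 12 bp
  142→160: 18 bp
  160→0 (wrap): 175-160+0 = 15 bp

[1,3,3,7,7,8,8,9,9,11,12,12,13,15,16,18,23]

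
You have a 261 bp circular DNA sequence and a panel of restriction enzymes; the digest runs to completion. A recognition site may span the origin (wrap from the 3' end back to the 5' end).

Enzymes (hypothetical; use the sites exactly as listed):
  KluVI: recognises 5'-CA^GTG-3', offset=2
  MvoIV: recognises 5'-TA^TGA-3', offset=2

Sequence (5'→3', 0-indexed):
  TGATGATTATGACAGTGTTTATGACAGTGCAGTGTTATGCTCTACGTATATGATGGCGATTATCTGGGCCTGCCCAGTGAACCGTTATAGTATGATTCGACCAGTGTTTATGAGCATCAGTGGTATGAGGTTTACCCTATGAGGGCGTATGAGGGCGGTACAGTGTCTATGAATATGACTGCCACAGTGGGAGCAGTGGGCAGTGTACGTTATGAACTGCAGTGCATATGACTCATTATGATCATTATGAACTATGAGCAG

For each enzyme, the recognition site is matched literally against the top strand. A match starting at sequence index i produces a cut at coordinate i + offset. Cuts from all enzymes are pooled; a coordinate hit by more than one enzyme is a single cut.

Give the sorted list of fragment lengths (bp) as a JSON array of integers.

Site scan:
  KluVI CAGTG/2: at [12, 24, 29, 74, 101, 117, 160, 184, 193, 200, 219, 258] ⇒ [14, 26, 31, 76, 103, 119, 162, 186, 195, 202, 221, 260]
  MvoIV TATGA/2: at [7, 19, 48, 90, 108, 123, 137, 147, 167, 173, 210, 226, 236, 245, 252] ⇒ [9, 21, 50, 92, 110, 125, 139, 149, 169, 175, 212, 228, 238, 247, 254]

All cut coordinates (distinct, sorted): [9, 14, 21, 26, 31, 50, 76, 92, 103, 110, 119, 125, 139, 149, 162, 169, 175, 186, 195, 202, 212, 221, 228, 238, 247, 254, 260]

Fragment lengths:
  9→14: 5 bp
  14→21: 7 bp
  21→26: 5 bp
  26→31: 5 bp
  31→50: 19 bp
  50→76: 26 bp
  76→92: 16 bp
  92→103: 11 bp
  103→110: 7 bp
  110→119: 9 bp
  119→125: 6 bp
  125→139: 14 bp
  139→149: 10 bp
  149→162: 13 bp
  162→169: 7 bp
  169→175: 6 bp
  175→186: 11 bp
  186→195: 9 bp
  195→202: 7 bp
  202→212: 10 bp
  212→221: 9 bp
  221→228: 7 bp
  228→238: 10 bp
  238→247: 9 bp
  247→254: 7 bp
  254→260: 6 bp
  260→9 (wrap): 261-260+9 = 10 bp

[5,5,5,6,6,6,7,7,7,7,7,7,9,9,9,9,10,10,10,10,11,11,13,14,16,19,26]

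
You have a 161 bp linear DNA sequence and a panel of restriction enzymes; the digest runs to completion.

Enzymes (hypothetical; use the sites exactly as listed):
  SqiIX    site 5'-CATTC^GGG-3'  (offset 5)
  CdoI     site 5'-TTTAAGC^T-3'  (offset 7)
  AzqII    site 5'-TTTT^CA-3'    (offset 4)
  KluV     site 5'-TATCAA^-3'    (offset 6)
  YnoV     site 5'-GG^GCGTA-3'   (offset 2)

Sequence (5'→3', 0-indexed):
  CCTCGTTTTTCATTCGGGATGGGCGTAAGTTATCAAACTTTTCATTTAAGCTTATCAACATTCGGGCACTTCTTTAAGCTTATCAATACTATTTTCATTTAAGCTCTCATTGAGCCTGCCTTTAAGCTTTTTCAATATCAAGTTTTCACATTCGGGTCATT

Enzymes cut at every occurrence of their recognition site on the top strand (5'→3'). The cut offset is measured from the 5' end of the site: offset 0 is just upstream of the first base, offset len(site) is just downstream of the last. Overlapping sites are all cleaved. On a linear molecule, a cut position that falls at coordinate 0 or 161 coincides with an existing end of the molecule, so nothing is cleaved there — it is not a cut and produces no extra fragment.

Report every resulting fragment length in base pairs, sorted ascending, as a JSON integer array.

[5,5,5,5,6,7,7,7,7,8,9,9,9,9,10,14,16,23]

Site scan:
  SqiIX (CATTCGGG, off=5): starts [10, 58, 148] → cuts [15, 63, 153]
  CdoI (TTTAAGCT, off=7): starts [44, 72, 97, 120] → cuts [51, 79, 104, 127]
  AzqII (TTTTCA, off=4): starts [6, 38, 91, 128, 142] → cuts [10, 42, 95, 132, 146]
  KluV (TATCAA, off=6): starts [30, 52, 80, 135] → cuts [36, 58, 86, 141]
  YnoV (GGGCGTA, off=2): starts [20] → cuts [22]

All cut coordinates (distinct, sorted): [10, 15, 22, 36, 42, 51, 58, 63, 79, 86, 95, 104, 127, 132, 141, 146, 153]

Fragments:
  [0,10): 10 bp
  [10,15): 5 bp
  [15,22): 7 bp
  [22,36): 14 bp
  [36,42): 6 bp
  [42,51): 9 bp
  [51,58): 7 bp
  [58,63): 5 bp
  [63,79): 16 bp
  [79,86): 7 bp
  [86,95): 9 bp
  [95,104): 9 bp
  [104,127): 23 bp
  [127,132): 5 bp
  [132,141): 9 bp
  [141,146): 5 bp
  [146,153): 7 bp
  [153,161): 8 bp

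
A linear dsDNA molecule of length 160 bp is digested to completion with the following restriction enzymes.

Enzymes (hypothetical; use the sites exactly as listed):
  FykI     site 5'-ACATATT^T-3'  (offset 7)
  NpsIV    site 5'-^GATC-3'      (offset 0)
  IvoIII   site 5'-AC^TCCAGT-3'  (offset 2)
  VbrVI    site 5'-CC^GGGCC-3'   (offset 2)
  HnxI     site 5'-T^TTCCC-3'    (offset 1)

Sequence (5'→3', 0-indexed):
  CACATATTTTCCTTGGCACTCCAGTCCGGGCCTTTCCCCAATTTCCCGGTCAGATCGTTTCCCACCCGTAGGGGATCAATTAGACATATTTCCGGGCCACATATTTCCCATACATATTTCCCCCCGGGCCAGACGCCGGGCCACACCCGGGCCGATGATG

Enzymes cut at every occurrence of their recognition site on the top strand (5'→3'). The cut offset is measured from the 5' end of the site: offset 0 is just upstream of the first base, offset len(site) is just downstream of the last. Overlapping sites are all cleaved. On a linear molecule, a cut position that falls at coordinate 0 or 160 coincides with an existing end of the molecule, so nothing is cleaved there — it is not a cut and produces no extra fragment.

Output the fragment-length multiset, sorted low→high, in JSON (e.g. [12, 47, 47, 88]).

Scan for sites:
  FykI ACATATTT/7: at [1, 83, 98, 111] ⇒ [8, 90, 105, 118]
  NpsIV GATC/0: at [52, 73] ⇒ [52, 73]
  IvoIII ACTCCAGT/2: at [17] ⇒ [19]
  VbrVI CCGGGCC/2: at [25, 91, 123, 135, 146] ⇒ [27, 93, 125, 137, 148]
  HnxI TTTCCC/1: at [32, 41, 57, 103, 116] ⇒ [33, 42, 58, 104, 117]

Pooled cuts: [8, 19, 27, 33, 42, 52, 58, 73, 90, 93, 104, 105, 117, 118, 125, 137, 148]

Fragments:
  [0,8): 8 bp
  [8,19): 11 bp
  [19,27): 8 bp
  [27,33): 6 bp
  [33,42): 9 bp
  [42,52): 10 bp
  [52,58): 6 bp
  [58,73): 15 bp
  [73,90): 17 bp
  [90,93): 3 bp
  [93,104): 11 bp
  [104,105): 1 bp
  [105,117): 12 bp
  [117,118): 1 bp
  [118,125): 7 bp
  [125,137): 12 bp
  [137,148): 11 bp
  [148,160): 12 bp

[1,1,3,6,6,7,8,8,9,10,11,11,11,12,12,12,15,17]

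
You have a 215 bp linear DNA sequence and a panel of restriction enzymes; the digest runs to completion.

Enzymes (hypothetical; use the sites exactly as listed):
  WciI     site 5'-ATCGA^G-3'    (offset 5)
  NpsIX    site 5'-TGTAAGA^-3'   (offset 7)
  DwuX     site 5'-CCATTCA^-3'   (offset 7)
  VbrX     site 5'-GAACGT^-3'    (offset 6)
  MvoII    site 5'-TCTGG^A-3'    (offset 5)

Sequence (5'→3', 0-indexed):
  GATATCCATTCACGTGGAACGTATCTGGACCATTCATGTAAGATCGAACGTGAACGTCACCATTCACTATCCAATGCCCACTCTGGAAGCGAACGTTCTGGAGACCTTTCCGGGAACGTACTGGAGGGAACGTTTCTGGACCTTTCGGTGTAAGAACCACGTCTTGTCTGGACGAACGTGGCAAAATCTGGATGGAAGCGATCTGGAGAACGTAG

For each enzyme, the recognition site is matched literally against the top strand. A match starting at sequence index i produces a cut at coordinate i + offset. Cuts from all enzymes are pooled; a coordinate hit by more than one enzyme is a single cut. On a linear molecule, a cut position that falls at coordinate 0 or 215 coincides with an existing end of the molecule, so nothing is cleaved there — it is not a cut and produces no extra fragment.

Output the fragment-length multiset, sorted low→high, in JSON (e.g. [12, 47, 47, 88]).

[2,5,6,6,6,7,7,8,8,8,9,10,10,12,12,14,15,16,16,18,20]

Site scan:
  WciI (ATCGAG, off=5): no sites
  NpsIX TGTAAGA/7: at [36, 148] ⇒ [43, 155]
  DwuX CCATTCA/7: at [5, 29, 59] ⇒ [12, 36, 66]
  VbrX GAACGT/6: at [16, 45, 51, 90, 113, 127, 173, 207] ⇒ [22, 51, 57, 96, 119, 133, 179, 213]
  MvoII TCTGGA/5: at [23, 81, 96, 134, 166, 186, 201] ⇒ [28, 86, 101, 139, 171, 191, 206]

Pooled cuts: [12, 22, 28, 36, 43, 51, 57, 66, 86, 96, 101, 119, 133, 139, 155, 171, 179, 191, 206, 213]

Fragment lengths:
  [0,12): 12 bp
  [12,22): 10 bp
  [22,28): 6 bp
  [28,36): 8 bp
  [36,43): 7 bp
  [43,51): 8 bp
  [51,57): 6 bp
  [57,66): 9 bp
  [66,86): 20 bp
  [86,96): 10 bp
  [96,101): 5 bp
  [101,119): 18 bp
  [119,133): 14 bp
  [133,139): 6 bp
  [139,155): 16 bp
  [155,171): 16 bp
  [171,179): 8 bp
  [179,191): 12 bp
  [191,206): 15 bp
  [206,213): 7 bp
  [213,215): 2 bp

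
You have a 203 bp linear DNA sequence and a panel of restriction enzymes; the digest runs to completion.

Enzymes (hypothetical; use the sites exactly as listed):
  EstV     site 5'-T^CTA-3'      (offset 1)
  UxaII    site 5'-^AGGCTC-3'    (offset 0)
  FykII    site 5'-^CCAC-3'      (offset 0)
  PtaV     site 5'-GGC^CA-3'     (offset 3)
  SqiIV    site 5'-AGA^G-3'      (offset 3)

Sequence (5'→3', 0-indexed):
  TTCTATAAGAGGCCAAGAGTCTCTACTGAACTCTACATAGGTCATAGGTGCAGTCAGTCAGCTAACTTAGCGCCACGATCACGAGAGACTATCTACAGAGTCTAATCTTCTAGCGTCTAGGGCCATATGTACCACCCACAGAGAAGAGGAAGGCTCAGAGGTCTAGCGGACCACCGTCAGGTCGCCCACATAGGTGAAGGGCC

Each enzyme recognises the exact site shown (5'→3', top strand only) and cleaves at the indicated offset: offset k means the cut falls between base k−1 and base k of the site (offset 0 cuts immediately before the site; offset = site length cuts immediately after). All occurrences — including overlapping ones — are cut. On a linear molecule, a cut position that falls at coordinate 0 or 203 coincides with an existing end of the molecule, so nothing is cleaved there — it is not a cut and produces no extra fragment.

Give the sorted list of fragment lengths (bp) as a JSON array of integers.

[2,2,3,3,3,4,4,5,5,6,7,7,7,7,8,8,8,8,9,10,14,15,18,40]

Scan for sites:
  EstV (TCTA, off=1): starts [1, 21, 31, 91, 100, 108, 115, 161] → cuts [2, 22, 32, 92, 101, 109, 116, 162]
  UxaII (AGGCTC, off=0): starts [150] → cuts [150]
  FykII (CCAC, off=0): starts [72, 131, 135, 170, 185] → cuts [72, 131, 135, 170, 185]
  PtaV (GGCCA, off=3): starts [10, 120] → cuts [13, 123]
  SqiIV (AGAG, off=3): starts [7, 15, 83, 96, 139, 144, 156] → cuts [10, 18, 86, 99, 142, 147, 159]

Pooled cuts: [2, 10, 13, 18, 22, 32, 72, 86, 92, 99, 101, 109, 116, 123, 131, 135, 142, 147, 150, 159, 162, 170, 185]

Fragments:
  [0,2): 2 bp
  [2,10): 8 bp
  [10,13): 3 bp
  [13,18): 5 bp
  [18,22): 4 bp
  [22,32): 10 bp
  [32,72): 40 bp
  [72,86): 14 bp
  [86,92): 6 bp
  [92,99): 7 bp
  [99,101): 2 bp
  [101,109): 8 bp
  [109,116): 7 bp
  [116,123): 7 bp
  [123,131): 8 bp
  [131,135): 4 bp
  [135,142): 7 bp
  [142,147): 5 bp
  [147,150): 3 bp
  [150,159): 9 bp
  [159,162): 3 bp
  [162,170): 8 bp
  [170,185): 15 bp
  [185,203): 18 bp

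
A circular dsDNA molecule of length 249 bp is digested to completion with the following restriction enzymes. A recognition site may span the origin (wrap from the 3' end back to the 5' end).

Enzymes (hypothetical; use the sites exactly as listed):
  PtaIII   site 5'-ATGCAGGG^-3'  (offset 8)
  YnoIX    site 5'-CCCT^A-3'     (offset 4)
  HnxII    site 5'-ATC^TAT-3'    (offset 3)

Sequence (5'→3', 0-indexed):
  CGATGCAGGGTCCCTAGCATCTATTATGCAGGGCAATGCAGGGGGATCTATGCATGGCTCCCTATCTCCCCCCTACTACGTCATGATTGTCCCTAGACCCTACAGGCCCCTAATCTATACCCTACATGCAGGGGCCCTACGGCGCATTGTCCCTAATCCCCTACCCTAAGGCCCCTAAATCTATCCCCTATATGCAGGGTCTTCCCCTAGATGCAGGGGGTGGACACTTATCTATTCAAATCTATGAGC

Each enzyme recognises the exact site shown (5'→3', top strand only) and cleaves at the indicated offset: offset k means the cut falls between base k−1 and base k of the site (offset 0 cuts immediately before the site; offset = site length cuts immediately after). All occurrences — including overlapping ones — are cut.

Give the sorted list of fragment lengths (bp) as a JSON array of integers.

Scan for sites:
  PtaIII (ATGCAGGG, off=8): starts [2, 25, 35, 125, 191, 210] → cuts [10, 33, 43, 133, 199, 218]
  YnoIX (CCCTA, off=4): starts [11, 59, 70, 90, 97, 107, 119, 134, 150, 158, 163, 172, 185, 204] → cuts [15, 63, 74, 94, 101, 111, 123, 138, 154, 162, 167, 176, 189, 208]
  HnxII (ATCTAT, off=3): starts [18, 45, 112, 178, 229, 239] → cuts [21, 48, 115, 181, 232, 242]

All cut coordinates (distinct, sorted): [10, 15, 21, 33, 43, 48, 63, 74, 94, 101, 111, 115, 123, 133, 138, 154, 162, 167, 176, 181, 189, 199, 208, 218, 232, 242]

Fragments:
  10→15: 5 bp
  15→21: 6 bp
  21→33: 12 bp
  33→43: 10 bp
  43→48: 5 bp
  48→63: 15 bp
  63→74: 11 bp
  74→94: 20 bp
  94→101: 7 bp
  101→111: 10 bp
  111→115: 4 bp
  115→123: 8 bp
  123→133: 10 bp
  133→138: 5 bp
  138→154: 16 bp
  154→162: 8 bp
  162→167: 5 bp
  167→176: 9 bp
  176→181: 5 bp
  181→189: 8 bp
  189→199: 10 bp
  199→208: 9 bp
  208→218: 10 bp
  218→232: 14 bp
  232→242: 10 bp
  242→10 (wrap): 249-242+10 = 17 bp

[4,5,5,5,5,5,6,7,8,8,8,9,9,10,10,10,10,10,10,11,12,14,15,16,17,20]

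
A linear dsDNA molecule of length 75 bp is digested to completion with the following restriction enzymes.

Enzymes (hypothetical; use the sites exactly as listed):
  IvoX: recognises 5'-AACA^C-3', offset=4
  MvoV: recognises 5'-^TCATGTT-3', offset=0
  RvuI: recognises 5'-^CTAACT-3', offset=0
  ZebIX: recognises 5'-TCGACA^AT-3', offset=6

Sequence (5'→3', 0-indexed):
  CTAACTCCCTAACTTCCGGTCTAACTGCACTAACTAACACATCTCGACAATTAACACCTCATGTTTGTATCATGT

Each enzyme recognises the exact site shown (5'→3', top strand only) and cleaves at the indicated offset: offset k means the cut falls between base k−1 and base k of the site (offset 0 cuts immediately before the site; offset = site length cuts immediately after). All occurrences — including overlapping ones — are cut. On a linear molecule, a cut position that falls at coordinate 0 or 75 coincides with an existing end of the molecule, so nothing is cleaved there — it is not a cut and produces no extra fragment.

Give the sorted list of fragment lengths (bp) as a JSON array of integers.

Per-enzyme occurrences:
  IvoX AACAC/4: at [35, 52] ⇒ [39, 56]
  MvoV TCATGTT/0: at [58] ⇒ [58]
  RvuI CTAACT/0: at [0, 8, 20, 29] ⇒ [8, 20, 29] (position 0 is a terminus of the linear molecule — no cut)
  ZebIX TCGACAAT/6: at [43] ⇒ [49]

All cut coordinates (distinct, sorted): [8, 20, 29, 39, 49, 56, 58]

Fragments:
  [0,8): 8 bp
  [8,20): 12 bp
  [20,29): 9 bp
  [29,39): 10 bp
  [39,49): 10 bp
  [49,56): 7 bp
  [56,58): 2 bp
  [58,75): 17 bp

[2,7,8,9,10,10,12,17]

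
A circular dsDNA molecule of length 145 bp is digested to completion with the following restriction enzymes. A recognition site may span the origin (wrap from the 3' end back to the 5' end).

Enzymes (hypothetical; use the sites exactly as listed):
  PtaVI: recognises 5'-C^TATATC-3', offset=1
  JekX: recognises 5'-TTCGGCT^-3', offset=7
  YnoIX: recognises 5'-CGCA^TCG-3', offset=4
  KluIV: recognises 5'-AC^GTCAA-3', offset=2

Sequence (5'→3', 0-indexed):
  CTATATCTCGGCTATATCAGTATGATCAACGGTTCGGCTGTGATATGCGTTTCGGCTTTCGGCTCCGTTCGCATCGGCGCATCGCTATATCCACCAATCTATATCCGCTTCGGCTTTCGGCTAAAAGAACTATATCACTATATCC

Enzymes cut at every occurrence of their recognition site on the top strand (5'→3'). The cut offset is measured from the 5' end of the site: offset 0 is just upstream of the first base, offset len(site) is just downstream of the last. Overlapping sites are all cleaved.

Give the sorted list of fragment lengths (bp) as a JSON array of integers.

[4,7,7,8,8,8,8,9,11,14,16,18,27]

Per-enzyme occurrences:
  PtaVI (CTATATC, off=1): starts [0, 11, 84, 98, 129, 137] → cuts [1, 12, 85, 99, 130, 138]
  JekX (TTCGGCT, off=7): starts [32, 50, 57, 108, 115] → cuts [39, 57, 64, 115, 122]
  YnoIX (CGCATCG, off=4): starts [69, 77] → cuts [73, 81]
  KluIV (ACGTCAA, off=2): no sites

All cut coordinates (distinct, sorted): [1, 12, 39, 57, 64, 73, 81, 85, 99, 115, 122, 130, 138]

Fragment lengths:
  1→12: 11 bp
  12→39: 27 bp
  39→57: 18 bp
  57→64: 7 bp
  64→73: 9 bp
  73→81: 8 bp
  81→85: 4 bp
  85→99: 14 bp
  99→115: 16 bp
  115→122: 7 bp
  122→130: 8 bp
  130→138: 8 bp
  138→1 (wrap): 145-138+1 = 8 bp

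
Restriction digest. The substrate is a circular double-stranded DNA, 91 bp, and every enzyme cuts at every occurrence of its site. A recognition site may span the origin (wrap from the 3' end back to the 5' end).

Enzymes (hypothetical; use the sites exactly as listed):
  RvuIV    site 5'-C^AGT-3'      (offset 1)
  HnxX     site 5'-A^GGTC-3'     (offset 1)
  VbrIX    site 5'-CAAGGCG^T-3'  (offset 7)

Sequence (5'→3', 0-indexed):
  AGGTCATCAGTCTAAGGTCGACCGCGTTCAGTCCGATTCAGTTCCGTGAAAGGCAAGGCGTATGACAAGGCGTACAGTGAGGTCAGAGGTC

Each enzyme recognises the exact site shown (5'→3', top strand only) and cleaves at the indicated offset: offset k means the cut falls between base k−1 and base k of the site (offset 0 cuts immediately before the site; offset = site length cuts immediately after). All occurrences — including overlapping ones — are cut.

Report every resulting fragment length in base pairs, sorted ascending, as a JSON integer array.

Scan for sites:
  RvuIV (CAGT, off=1): starts [7, 28, 38, 74] → cuts [8, 29, 39, 75]
  HnxX (AGGTC, off=1): starts [0, 14, 79, 86] → cuts [1, 15, 80, 87]
  VbrIX (CAAGGCGT, off=7): starts [53, 65] → cuts [60, 72]

Pooled cuts: [1, 8, 15, 29, 39, 60, 72, 75, 80, 87]

Fragments:
  1→8: 7 bp
  8→15: 7 bp
  15→29: 14 bp
  29→39: 10 bp
  39→60: 21 bp
  60→72: 12 bp
  72→75: 3 bp
  75→80: 5 bp
  80→87: 7 bp
  87→1 (wrap): 91-87+1 = 5 bp

[3,5,5,7,7,7,10,12,14,21]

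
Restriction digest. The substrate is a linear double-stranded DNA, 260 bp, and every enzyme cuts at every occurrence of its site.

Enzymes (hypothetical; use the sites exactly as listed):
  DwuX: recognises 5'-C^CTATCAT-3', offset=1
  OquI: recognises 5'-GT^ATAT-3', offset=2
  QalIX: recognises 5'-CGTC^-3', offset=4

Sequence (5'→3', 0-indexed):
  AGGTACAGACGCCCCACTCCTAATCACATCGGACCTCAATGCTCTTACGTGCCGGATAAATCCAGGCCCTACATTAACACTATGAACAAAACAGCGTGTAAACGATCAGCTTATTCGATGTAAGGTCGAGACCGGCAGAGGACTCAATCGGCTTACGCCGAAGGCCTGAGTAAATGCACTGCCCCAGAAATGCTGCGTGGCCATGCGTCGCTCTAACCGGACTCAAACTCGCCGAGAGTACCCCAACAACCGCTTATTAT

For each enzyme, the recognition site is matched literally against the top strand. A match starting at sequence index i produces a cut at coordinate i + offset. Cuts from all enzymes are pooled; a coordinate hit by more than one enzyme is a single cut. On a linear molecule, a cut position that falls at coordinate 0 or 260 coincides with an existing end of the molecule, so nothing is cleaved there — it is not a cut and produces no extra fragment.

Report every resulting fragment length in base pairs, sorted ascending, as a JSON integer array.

Site scan:
  DwuX (CCTATCAT, off=1): no sites
  OquI (GTATAT, off=2): no sites
  QalIX (CGTC, off=4): starts [205] → cuts [209]

Pooled cuts: [209]

Fragment lengths:
  [0,209): 209 bp
  [209,260): 51 bp

[51,209]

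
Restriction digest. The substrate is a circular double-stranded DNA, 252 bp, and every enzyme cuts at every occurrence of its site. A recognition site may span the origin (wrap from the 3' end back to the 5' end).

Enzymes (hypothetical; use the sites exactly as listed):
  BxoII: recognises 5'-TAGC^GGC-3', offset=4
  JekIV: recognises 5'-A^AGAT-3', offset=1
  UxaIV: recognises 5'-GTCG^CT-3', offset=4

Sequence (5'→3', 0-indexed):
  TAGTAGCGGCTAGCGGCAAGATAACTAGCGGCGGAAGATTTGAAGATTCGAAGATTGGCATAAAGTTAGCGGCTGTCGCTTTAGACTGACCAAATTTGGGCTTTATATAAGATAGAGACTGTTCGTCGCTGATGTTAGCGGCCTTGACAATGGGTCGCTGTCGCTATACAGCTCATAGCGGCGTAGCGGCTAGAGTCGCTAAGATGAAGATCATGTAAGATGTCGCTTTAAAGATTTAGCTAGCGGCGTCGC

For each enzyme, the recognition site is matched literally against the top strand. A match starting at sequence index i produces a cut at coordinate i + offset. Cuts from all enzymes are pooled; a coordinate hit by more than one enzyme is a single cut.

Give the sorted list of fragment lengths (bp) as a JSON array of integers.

Site scan:
  BxoII TAGCGGC/4: at [3, 10, 25, 66, 135, 175, 183, 240] ⇒ [7, 14, 29, 70, 139, 179, 187, 244]
  JekIV AAGAT/1: at [17, 34, 42, 50, 108, 200, 206, 216, 230] ⇒ [18, 35, 43, 51, 109, 201, 207, 217, 231]
  UxaIV GTCGCT/4: at [74, 124, 153, 159, 194, 221, 247] ⇒ [78, 128, 157, 163, 198, 225, 251]

Pooled cuts: [7, 14, 18, 29, 35, 43, 51, 70, 78, 109, 128, 139, 157, 163, 179, 187, 198, 201, 207, 217, 225, 231, 244, 251]

Fragment lengths:
  7→14: 7 bp
  14→18: 4 bp
  18→29: 11 bp
  29→35: 6 bp
  35→43: 8 bp
  43→51: 8 bp
  51→70: 19 bp
  70→78: 8 bp
  78→109: 31 bp
  109→128: 19 bp
  128→139: 11 bp
  139→157: 18 bp
  157→163: 6 bp
  163→179: 16 bp
  179→187: 8 bp
  187→198: 11 bp
  198→201: 3 bp
  201→207: 6 bp
  207→217: 10 bp
  217→225: 8 bp
  225→231: 6 bp
  231→244: 13 bp
  244→251: 7 bp
  251→7 (wrap): 252-251+7 = 8 bp

[3,4,6,6,6,6,7,7,8,8,8,8,8,8,10,11,11,11,13,16,18,19,19,31]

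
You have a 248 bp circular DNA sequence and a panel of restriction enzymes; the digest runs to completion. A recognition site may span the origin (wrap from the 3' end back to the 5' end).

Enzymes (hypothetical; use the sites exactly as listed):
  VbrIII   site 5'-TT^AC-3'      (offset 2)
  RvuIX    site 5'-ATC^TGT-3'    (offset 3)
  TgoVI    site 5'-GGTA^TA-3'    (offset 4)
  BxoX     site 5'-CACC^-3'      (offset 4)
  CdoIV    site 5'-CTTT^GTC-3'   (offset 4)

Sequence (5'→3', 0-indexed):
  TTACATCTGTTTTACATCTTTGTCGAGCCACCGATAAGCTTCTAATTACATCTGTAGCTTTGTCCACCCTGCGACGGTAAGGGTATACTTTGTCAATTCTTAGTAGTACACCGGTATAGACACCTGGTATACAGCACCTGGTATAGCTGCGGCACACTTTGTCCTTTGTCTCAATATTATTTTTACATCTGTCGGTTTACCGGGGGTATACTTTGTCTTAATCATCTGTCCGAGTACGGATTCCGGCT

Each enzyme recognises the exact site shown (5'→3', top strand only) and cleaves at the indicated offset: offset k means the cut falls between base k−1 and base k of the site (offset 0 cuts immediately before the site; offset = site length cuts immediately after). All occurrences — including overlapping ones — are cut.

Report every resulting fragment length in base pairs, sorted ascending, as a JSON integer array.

Scan for sites:
  VbrIII TTAC/2: at [0, 11, 45, 182, 196] ⇒ [2, 13, 47, 184, 198]
  RvuIX ATCTGT/3: at [4, 49, 186, 223] ⇒ [7, 52, 189, 226]
  TgoVI GGTATA/4: at [81, 112, 125, 139, 204] ⇒ [85, 116, 129, 143, 208]
  BxoX CACC/4: at [28, 64, 108, 120, 134] ⇒ [32, 68, 112, 124, 138]
  CdoIV CTTTGTC/4: at [17, 57, 87, 156, 163, 210] ⇒ [21, 61, 91, 160, 167, 214]

Pooled cuts: [2, 7, 13, 21, 32, 47, 52, 61, 68, 85, 91, 112, 116, 124, 129, 138, 143, 160, 167, 184, 189, 198, 208, 214, 226]

Fragment lengths:
  2→7: 5 bp
  7→13: 6 bp
  13→21: 8 bp
  21→32: 11 bp
  32→47: 15 bp
  47→52: 5 bp
  52→61: 9 bp
  61→68: 7 bp
  68→85: 17 bp
  85→91: 6 bp
  91→112: 21 bp
  112→116: 4 bp
  116→124: 8 bp
  124→129: 5 bp
  129→138: 9 bp
  138→143: 5 bp
  143→160: 17 bp
  160→167: 7 bp
  167→184: 17 bp
  184→189: 5 bp
  189→198: 9 bp
  198→208: 10 bp
  208→214: 6 bp
  214→226: 12 bp
  226→2 (wrap): 248-226+2 = 24 bp

[4,5,5,5,5,5,6,6,6,7,7,8,8,9,9,9,10,11,12,15,17,17,17,21,24]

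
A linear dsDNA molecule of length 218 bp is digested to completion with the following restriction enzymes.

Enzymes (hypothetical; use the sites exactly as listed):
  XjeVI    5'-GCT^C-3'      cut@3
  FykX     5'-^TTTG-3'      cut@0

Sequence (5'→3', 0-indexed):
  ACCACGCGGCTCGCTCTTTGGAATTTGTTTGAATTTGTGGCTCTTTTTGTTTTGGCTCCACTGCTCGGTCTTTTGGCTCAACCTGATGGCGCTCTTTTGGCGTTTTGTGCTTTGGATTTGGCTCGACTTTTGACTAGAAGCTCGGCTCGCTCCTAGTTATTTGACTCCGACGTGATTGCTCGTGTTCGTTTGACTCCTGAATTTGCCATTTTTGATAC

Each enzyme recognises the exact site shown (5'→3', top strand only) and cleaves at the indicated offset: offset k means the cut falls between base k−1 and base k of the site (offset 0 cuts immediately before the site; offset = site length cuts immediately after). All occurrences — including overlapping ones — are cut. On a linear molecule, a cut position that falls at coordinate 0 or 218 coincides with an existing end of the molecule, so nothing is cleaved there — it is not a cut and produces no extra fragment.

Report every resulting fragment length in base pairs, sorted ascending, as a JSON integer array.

Site scan:
  XjeVI (GCTC, off=3): starts [8, 12, 39, 54, 62, 75, 90, 120, 139, 144, 148, 177] → cuts [11, 15, 42, 57, 65, 78, 93, 123, 142, 147, 151, 180]
  FykX (TTTG, off=0): starts [16, 23, 27, 33, 45, 50, 71, 95, 103, 110, 116, 128, 159, 188, 201, 210] → cuts [16, 23, 27, 33, 45, 50, 71, 95, 103, 110, 116, 128, 159, 188, 201, 210]

All cut coordinates (distinct, sorted): [11, 15, 16, 23, 27, 33, 42, 45, 50, 57, 65, 71, 78, 93, 95, 103, 110, 116, 123, 128, 142, 147, 151, 159, 180, 188, 201, 210]

Fragment lengths:
  [0,11): 11 bp
  [11,15): 4 bp
  [15,16): 1 bp
  [16,23): 7 bp
  [23,27): 4 bp
  [27,33): 6 bp
  [33,42): 9 bp
  [42,45): 3 bp
  [45,50): 5 bp
  [50,57): 7 bp
  [57,65): 8 bp
  [65,71): 6 bp
  [71,78): 7 bp
  [78,93): 15 bp
  [93,95): 2 bp
  [95,103): 8 bp
  [103,110): 7 bp
  [110,116): 6 bp
  [116,123): 7 bp
  [123,128): 5 bp
  [128,142): 14 bp
  [142,147): 5 bp
  [147,151): 4 bp
  [151,159): 8 bp
  [159,180): 21 bp
  [180,188): 8 bp
  [188,201): 13 bp
  [201,210): 9 bp
  [210,218): 8 bp

[1,2,3,4,4,4,5,5,5,6,6,6,7,7,7,7,7,8,8,8,8,8,9,9,11,13,14,15,21]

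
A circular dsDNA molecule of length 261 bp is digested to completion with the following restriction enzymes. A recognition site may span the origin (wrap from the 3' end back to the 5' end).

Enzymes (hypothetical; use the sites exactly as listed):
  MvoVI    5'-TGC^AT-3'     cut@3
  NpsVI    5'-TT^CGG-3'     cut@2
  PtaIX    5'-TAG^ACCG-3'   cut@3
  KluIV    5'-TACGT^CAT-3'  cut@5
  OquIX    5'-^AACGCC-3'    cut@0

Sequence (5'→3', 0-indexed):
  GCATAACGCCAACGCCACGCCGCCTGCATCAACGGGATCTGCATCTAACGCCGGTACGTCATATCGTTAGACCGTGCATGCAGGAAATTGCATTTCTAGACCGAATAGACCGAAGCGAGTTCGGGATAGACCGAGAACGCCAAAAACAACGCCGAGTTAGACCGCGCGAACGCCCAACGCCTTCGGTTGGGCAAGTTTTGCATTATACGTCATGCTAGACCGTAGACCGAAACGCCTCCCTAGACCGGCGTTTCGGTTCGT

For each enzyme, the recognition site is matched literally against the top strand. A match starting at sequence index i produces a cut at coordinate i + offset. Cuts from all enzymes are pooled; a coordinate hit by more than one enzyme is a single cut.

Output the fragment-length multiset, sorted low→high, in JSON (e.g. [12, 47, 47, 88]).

Scan for sites:
  MvoVI (TGCAT, off=3): starts [24, 39, 74, 88, 198, 260] → cuts [2, 27, 42, 77, 91, 201]
  NpsVI (TTCGG, off=2): starts [119, 181, 251] → cuts [121, 183, 253]
  PtaIX (TAGACCG, off=3): starts [67, 96, 105, 126, 157, 215, 222, 240] → cuts [70, 99, 108, 129, 160, 218, 225, 243]
  KluIV (TACGTCAT, off=5): starts [54, 205] → cuts [59, 210]
  OquIX (AACGCC, off=0): starts [4, 10, 46, 135, 147, 168, 175, 230] → cuts [4, 10, 46, 135, 147, 168, 175, 230]

All cut coordinates (distinct, sorted): [2, 4, 10, 27, 42, 46, 59, 70, 77, 91, 99, 108, 121, 129, 135, 147, 160, 168, 175, 183, 201, 210, 218, 225, 230, 243, 253]

Fragments:
  2→4: 2 bp
  4→10: 6 bp
  10→27: 17 bp
  27→42: 15 bp
  42→46: 4 bp
  46→59: 13 bp
  59→70: 11 bp
  70→77: 7 bp
  77→91: 14 bp
  91→99: 8 bp
  99→108: 9 bp
  108→121: 13 bp
  121→129: 8 bp
  129→135: 6 bp
  135→147: 12 bp
  147→160: 13 bp
  160→168: 8 bp
  168→175: 7 bp
  175→183: 8 bp
  183→201: 18 bp
  201→210: 9 bp
  210→218: 8 bp
  218→225: 7 bp
  225→230: 5 bp
  230→243: 13 bp
  243→253: 10 bp
  253→2 (wrap): 261-253+2 = 10 bp

[2,4,5,6,6,7,7,7,8,8,8,8,8,9,9,10,10,11,12,13,13,13,13,14,15,17,18]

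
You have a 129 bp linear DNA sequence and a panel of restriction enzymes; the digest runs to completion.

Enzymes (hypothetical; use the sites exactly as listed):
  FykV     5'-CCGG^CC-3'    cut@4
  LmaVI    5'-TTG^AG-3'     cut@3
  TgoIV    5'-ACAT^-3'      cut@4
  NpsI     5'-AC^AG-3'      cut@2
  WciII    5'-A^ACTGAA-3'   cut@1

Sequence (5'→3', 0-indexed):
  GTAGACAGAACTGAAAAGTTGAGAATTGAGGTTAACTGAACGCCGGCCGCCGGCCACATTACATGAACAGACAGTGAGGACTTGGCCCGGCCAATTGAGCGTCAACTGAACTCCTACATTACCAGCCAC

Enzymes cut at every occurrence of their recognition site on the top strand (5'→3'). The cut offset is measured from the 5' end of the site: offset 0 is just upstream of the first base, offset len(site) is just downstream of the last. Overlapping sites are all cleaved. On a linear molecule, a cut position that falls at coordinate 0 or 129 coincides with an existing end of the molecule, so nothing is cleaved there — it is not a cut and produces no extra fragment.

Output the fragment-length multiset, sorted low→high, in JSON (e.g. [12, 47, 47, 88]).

Per-enzyme occurrences:
  FykV CCGGCC/4: at [42, 49, 86] ⇒ [46, 53, 90]
  LmaVI TTGAG/3: at [18, 25, 94] ⇒ [21, 28, 97]
  TgoIV ACAT/4: at [55, 60, 115] ⇒ [59, 64, 119]
  NpsI ACAG/2: at [4, 66, 70] ⇒ [6, 68, 72]
  WciII AACTGAA/1: at [8, 33, 103] ⇒ [9, 34, 104]

Pooled cuts: [6, 9, 21, 28, 34, 46, 53, 59, 64, 68, 72, 90, 97, 104, 119]

Fragment lengths:
  [0,6): 6 bp
  [6,9): 3 bp
  [9,21): 12 bp
  [21,28): 7 bp
  [28,34): 6 bp
  [34,46): 12 bp
  [46,53): 7 bp
  [53,59): 6 bp
  [59,64): 5 bp
  [64,68): 4 bp
  [68,72): 4 bp
  [72,90): 18 bp
  [90,97): 7 bp
  [97,104): 7 bp
  [104,119): 15 bp
  [119,129): 10 bp

[3,4,4,5,6,6,6,7,7,7,7,10,12,12,15,18]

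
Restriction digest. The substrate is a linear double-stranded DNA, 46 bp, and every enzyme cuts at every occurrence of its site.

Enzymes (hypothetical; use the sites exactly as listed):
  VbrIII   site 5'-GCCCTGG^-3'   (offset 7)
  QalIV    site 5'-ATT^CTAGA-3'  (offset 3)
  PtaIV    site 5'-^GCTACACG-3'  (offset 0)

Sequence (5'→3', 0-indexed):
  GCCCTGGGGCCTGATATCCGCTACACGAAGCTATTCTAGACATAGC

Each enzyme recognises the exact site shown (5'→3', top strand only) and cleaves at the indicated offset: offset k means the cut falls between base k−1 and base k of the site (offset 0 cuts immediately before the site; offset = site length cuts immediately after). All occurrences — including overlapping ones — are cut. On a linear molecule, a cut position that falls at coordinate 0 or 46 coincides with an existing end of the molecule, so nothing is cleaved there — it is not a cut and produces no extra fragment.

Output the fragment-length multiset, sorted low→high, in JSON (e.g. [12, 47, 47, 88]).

[7,11,12,16]

Per-enzyme occurrences:
  VbrIII (GCCCTGG, off=7): starts [0] → cuts [7]
  QalIV (ATTCTAGA, off=3): starts [32] → cuts [35]
  PtaIV (GCTACACG, off=0): starts [19] → cuts [19]

Pooled cuts: [7, 19, 35]

Fragments:
  [0,7): 7 bp
  [7,19): 12 bp
  [19,35): 16 bp
  [35,46): 11 bp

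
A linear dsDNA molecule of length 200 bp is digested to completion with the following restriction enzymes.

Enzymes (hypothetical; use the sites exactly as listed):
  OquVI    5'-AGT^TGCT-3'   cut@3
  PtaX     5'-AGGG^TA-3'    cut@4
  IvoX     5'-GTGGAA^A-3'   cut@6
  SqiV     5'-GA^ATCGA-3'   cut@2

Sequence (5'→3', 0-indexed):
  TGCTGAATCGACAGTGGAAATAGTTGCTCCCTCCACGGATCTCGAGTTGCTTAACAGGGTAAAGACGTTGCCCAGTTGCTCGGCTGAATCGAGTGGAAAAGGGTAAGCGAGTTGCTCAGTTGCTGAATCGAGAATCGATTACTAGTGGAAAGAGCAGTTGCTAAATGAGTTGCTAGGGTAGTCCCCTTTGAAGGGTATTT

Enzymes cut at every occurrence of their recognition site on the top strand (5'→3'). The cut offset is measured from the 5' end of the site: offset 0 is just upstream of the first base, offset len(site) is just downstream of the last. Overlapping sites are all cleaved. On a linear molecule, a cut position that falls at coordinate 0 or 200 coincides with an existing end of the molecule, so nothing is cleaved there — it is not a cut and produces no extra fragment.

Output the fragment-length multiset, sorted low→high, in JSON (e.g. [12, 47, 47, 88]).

Site scan:
  OquVI AGTTGCT/3: at [21, 44, 73, 109, 117, 155, 167] ⇒ [24, 47, 76, 112, 120, 158, 170]
  PtaX AGGGTA/4: at [55, 99, 174, 191] ⇒ [59, 103, 178, 195]
  IvoX GTGGAAA/6: at [13, 92, 144] ⇒ [19, 98, 150]
  SqiV GAATCGA/2: at [4, 85, 124, 131] ⇒ [6, 87, 126, 133]

All cut coordinates (distinct, sorted): [6, 19, 24, 47, 59, 76, 87, 98, 103, 112, 120, 126, 133, 150, 158, 170, 178, 195]

Fragment lengths:
  [0,6): 6 bp
  [6,19): 13 bp
  [19,24): 5 bp
  [24,47): 23 bp
  [47,59): 12 bp
  [59,76): 17 bp
  [76,87): 11 bp
  [87,98): 11 bp
  [98,103): 5 bp
  [103,112): 9 bp
  [112,120): 8 bp
  [120,126): 6 bp
  [126,133): 7 bp
  [133,150): 17 bp
  [150,158): 8 bp
  [158,170): 12 bp
  [170,178): 8 bp
  [178,195): 17 bp
  [195,200): 5 bp

[5,5,5,6,6,7,8,8,8,9,11,11,12,12,13,17,17,17,23]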